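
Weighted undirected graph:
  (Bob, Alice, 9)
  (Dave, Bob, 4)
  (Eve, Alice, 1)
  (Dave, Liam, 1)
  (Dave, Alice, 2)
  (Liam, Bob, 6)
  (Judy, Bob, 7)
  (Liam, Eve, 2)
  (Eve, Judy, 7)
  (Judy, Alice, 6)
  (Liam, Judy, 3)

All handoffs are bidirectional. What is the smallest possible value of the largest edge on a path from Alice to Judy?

Some routes from Alice to Judy:
Alice-Dave-Liam-Judy: max(2, 1, 3) = 3
Alice-Dave-Bob-Liam-Judy: max(2, 4, 6, 3) = 6
Alice-Eve-Liam-Judy: max(1, 2, 3) = 3
Best route has worst link 3.

3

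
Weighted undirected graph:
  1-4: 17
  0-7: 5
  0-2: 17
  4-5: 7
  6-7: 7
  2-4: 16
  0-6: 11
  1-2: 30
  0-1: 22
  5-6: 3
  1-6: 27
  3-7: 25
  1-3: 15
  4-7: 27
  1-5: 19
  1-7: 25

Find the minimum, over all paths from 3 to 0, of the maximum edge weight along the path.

Checking several routes:
3 - 1 - 4 - 2 - 0: max(15, 17, 16, 17) = 17
3 - 1 - 4 - 5 - 6 - 7 - 0: max(15, 17, 7, 3, 7, 5) = 17
3 - 1 - 4 - 5 - 6 - 0: max(15, 17, 7, 3, 11) = 17
The minimum achievable maximum is 17.

17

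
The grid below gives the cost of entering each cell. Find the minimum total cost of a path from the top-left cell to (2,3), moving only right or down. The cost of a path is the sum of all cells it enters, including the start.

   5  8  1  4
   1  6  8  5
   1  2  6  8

23

Best path: r0c0 r1c0 r2c0 r2c1 r2c2 r2c3
Cost: 5 + 1 + 1 + 2 + 6 + 8 = 23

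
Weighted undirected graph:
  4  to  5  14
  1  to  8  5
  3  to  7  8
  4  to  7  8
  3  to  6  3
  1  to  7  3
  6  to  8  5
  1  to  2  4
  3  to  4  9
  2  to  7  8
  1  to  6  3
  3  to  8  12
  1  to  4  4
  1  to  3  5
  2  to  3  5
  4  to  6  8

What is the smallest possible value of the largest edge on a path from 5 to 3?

Comparing a few candidate routes:
5→4→6→8→3: max(14, 8, 5, 12) = 14
5→4→6→8→1→3: max(14, 8, 5, 5, 5) = 14
5→4→6→8→1→7→2→3: max(14, 8, 5, 5, 3, 8, 5) = 14
The minimum achievable maximum is 14.

14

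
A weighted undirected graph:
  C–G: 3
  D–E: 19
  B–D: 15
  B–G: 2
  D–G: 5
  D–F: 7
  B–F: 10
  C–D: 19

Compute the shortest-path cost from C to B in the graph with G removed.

34

Paths from C to B avoiding G:
C-D-B: 19 + 15 = 34
C-D-F-B: 19 + 7 + 10 = 36
Best route has total 34.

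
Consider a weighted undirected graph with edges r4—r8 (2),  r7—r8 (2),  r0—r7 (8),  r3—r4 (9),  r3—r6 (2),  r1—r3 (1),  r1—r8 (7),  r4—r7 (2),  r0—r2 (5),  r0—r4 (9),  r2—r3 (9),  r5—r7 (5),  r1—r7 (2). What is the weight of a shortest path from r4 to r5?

A few of the r4→r5 routes:
r4-r0-r7-r5: 9 + 8 + 5 = 22
r4-r8-r7-r5: 2 + 2 + 5 = 9
r4-r3-r1-r8-r7-r5: 9 + 1 + 7 + 2 + 5 = 24
r4-r8-r1-r7-r5: 2 + 7 + 2 + 5 = 16
r4-r3-r1-r7-r5: 9 + 1 + 2 + 5 = 17
r4-r7-r5: 2 + 5 = 7
Shortest: 7.

7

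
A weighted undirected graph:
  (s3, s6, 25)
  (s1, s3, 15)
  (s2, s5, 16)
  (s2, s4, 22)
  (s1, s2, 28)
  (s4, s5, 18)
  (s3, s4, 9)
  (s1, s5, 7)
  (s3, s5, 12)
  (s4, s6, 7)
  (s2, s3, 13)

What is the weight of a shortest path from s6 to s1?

Some routes from s6 to s1:
s6 -> s4 -> s3 -> s1: 7 + 9 + 15 = 31
s6 -> s4 -> s3 -> s5 -> s1: 7 + 9 + 12 + 7 = 35
s6 -> s4 -> s5 -> s1: 7 + 18 + 7 = 32
s6 -> s3 -> s1: 25 + 15 = 40
The minimum is 31.

31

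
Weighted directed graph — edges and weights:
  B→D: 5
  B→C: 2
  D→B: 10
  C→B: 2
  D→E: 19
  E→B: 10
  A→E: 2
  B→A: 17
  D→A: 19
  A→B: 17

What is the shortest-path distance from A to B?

Paths from A to B:
A -> E -> B: 2 + 10 = 12
A -> B: 17
Best route has total 12.

12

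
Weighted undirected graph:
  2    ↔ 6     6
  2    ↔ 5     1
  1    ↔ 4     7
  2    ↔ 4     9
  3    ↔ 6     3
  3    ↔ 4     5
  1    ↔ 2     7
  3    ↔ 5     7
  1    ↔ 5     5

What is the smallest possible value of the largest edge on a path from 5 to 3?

Some routes from 5 to 3:
5 → 1 → 2 → 6 → 3: max(5, 7, 6, 3) = 7
5 → 2 → 1 → 4 → 3: max(1, 7, 7, 5) = 7
5 → 1 → 4 → 3: max(5, 7, 5) = 7
5 → 2 → 6 → 3: max(1, 6, 3) = 6
5 → 3: max(7) = 7
5 → 1 → 2 → 4 → 3: max(5, 7, 9, 5) = 9
Smallest bottleneck: 6.

6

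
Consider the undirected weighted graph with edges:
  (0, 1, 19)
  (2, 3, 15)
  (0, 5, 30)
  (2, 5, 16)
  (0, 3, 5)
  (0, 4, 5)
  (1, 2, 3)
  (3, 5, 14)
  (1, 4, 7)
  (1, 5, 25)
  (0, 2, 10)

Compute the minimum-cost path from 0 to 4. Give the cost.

Checking several routes:
0 → 4: 5
0 → 3 → 5 → 1 → 4: 5 + 14 + 25 + 7 = 51
0 → 3 → 5 → 2 → 1 → 4: 5 + 14 + 16 + 3 + 7 = 45
0 → 3 → 2 → 1 → 4: 5 + 15 + 3 + 7 = 30
0 → 1 → 4: 19 + 7 = 26
0 → 2 → 1 → 4: 10 + 3 + 7 = 20
Shortest: 5.

5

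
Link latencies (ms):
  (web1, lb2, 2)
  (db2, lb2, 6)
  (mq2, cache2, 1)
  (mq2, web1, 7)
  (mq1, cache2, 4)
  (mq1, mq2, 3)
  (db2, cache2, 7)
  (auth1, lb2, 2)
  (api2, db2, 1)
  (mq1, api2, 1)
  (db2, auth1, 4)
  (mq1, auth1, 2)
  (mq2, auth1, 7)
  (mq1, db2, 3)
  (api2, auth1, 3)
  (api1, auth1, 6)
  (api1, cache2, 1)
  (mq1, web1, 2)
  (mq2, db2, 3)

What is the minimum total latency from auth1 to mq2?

5

Comparing a few candidate routes:
auth1 -> mq1 -> mq2: 2 + 3 = 5
auth1 -> mq2: 7
auth1 -> api2 -> mq1 -> mq2: 3 + 1 + 3 = 7
auth1 -> api2 -> db2 -> mq2: 3 + 1 + 3 = 7
Shortest: 5 ms.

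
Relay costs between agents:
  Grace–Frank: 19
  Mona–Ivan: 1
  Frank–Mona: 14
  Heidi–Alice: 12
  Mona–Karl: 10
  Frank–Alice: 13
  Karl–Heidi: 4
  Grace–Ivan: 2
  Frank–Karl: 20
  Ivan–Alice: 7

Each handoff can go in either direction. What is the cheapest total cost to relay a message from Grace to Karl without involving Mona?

Comparing a few candidate routes:
Grace → Ivan → Alice → Heidi → Karl: 2 + 7 + 12 + 4 = 25
Grace → Ivan → Alice → Frank → Karl: 2 + 7 + 13 + 20 = 42
Grace → Frank → Karl: 19 + 20 = 39
Best route has total 25.

25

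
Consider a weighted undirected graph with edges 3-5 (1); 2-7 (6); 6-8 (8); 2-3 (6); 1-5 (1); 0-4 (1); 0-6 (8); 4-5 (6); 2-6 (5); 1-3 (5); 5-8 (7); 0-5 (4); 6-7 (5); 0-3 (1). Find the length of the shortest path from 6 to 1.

11

A few of the 6→1 routes:
6 -> 2 -> 3 -> 1: 5 + 6 + 5 = 16
6 -> 0 -> 3 -> 5 -> 1: 8 + 1 + 1 + 1 = 11
6 -> 0 -> 3 -> 1: 8 + 1 + 5 = 14
6 -> 8 -> 5 -> 1: 8 + 7 + 1 = 16
6 -> 2 -> 3 -> 5 -> 1: 5 + 6 + 1 + 1 = 13
6 -> 0 -> 5 -> 1: 8 + 4 + 1 = 13
The minimum is 11.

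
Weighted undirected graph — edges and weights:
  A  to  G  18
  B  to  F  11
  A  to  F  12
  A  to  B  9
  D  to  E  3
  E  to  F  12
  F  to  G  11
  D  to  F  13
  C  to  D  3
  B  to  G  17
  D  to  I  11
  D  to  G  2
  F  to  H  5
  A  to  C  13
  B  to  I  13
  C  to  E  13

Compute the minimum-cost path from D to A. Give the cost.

16

Some routes from D to A:
D - G - F - A: 2 + 11 + 12 = 25
D - G - A: 2 + 18 = 20
D - G - B - A: 2 + 17 + 9 = 28
D - C - A: 3 + 13 = 16
D - F - A: 13 + 12 = 25
D - E - F - A: 3 + 12 + 12 = 27
Best route has total 16.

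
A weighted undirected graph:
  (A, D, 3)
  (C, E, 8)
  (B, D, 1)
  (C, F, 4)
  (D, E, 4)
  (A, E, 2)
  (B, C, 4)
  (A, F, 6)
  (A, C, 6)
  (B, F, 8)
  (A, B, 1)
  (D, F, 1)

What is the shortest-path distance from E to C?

7

Comparing a few candidate routes:
E - A - C: 2 + 6 = 8
E - C: 8
E - A - B - D - F - C: 2 + 1 + 1 + 1 + 4 = 9
E - A - B - C: 2 + 1 + 4 = 7
The minimum is 7.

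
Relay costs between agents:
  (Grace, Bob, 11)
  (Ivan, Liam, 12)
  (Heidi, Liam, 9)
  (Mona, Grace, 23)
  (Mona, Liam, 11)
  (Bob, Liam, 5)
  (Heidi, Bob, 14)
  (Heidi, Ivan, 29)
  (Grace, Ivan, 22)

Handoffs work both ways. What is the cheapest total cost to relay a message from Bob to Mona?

16

Comparing a few candidate routes:
Bob - Grace - Mona: 11 + 23 = 34
Bob - Liam - Mona: 5 + 11 = 16
Bob - Heidi - Liam - Mona: 14 + 9 + 11 = 34
Best route has total 16.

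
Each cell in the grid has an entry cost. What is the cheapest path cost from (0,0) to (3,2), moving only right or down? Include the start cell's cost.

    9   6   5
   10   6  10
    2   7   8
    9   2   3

33

Take (0,0)→(0,1)→(1,1)→(2,1)→(3,1)→(3,2) for a total of 9 + 6 + 6 + 7 + 2 + 3 = 33.
For comparison, the top-then-right route costs 41.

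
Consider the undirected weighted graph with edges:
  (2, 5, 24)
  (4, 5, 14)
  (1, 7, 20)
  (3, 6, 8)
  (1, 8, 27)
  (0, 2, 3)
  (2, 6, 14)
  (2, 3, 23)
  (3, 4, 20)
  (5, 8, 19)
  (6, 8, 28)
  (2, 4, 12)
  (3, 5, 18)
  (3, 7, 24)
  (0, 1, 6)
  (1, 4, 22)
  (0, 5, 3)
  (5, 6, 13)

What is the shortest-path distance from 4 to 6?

Comparing a few candidate routes:
4→5→6: 14 + 13 = 27
4→2→6: 12 + 14 = 26
4→3→6: 20 + 8 = 28
Shortest: 26.

26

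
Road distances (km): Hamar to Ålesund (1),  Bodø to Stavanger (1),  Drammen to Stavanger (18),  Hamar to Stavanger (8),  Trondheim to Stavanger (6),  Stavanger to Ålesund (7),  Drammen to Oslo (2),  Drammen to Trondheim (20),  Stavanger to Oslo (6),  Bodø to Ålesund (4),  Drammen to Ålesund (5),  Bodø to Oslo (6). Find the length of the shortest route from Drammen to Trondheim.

Comparing a few candidate routes:
Drammen - Ålesund - Stavanger - Trondheim: 5 + 7 + 6 = 18
Drammen - Oslo - Bodø - Stavanger - Trondheim: 2 + 6 + 1 + 6 = 15
Drammen - Trondheim: 20
Drammen - Ålesund - Hamar - Stavanger - Trondheim: 5 + 1 + 8 + 6 = 20
Drammen - Oslo - Stavanger - Trondheim: 2 + 6 + 6 = 14
Drammen - Ålesund - Bodø - Stavanger - Trondheim: 5 + 4 + 1 + 6 = 16
Best route has total 14 km.

14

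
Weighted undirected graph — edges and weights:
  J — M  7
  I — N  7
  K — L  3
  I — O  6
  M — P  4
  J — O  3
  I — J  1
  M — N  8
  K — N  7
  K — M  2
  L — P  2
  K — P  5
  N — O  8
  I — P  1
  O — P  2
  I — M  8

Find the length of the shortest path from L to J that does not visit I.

7

Checking several routes:
L-K-M-J: 3 + 2 + 7 = 12
L-K-M-P-O-J: 3 + 2 + 4 + 2 + 3 = 14
L-P-O-J: 2 + 2 + 3 = 7
L-P-M-J: 2 + 4 + 7 = 13
L-P-K-M-J: 2 + 5 + 2 + 7 = 16
L-K-P-O-J: 3 + 5 + 2 + 3 = 13
Shortest: 7.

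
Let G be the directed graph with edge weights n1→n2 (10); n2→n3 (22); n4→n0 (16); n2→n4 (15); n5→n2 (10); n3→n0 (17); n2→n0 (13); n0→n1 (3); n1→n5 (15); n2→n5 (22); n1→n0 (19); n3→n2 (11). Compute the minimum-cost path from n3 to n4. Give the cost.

Paths from n3 to n4:
n3 -> n0 -> n1 -> n2 -> n4: 17 + 3 + 10 + 15 = 45
n3 -> n0 -> n1 -> n5 -> n2 -> n4: 17 + 3 + 15 + 10 + 15 = 60
n3 -> n2 -> n4: 11 + 15 = 26
Best route has total 26.

26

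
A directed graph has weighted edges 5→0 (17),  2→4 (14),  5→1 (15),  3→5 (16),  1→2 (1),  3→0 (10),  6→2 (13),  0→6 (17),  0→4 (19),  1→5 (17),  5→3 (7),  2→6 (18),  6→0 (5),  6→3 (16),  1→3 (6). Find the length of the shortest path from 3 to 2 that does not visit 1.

40

Routes from 3 to 2 avoiding 1:
3→0→6→2: 10 + 17 + 13 = 40
3→5→0→6→2: 16 + 17 + 17 + 13 = 63
Shortest: 40.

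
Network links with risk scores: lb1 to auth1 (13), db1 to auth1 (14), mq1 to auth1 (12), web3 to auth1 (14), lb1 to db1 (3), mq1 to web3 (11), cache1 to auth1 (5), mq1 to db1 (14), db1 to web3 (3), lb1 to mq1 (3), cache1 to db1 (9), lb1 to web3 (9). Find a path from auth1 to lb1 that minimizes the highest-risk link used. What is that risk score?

Comparing a few candidate routes:
auth1 -> cache1 -> db1 -> web3 -> lb1: max(5, 9, 3, 9) = 9
auth1 -> cache1 -> db1 -> lb1: max(5, 9, 3) = 9
auth1 -> cache1 -> db1 -> web3 -> mq1 -> lb1: max(5, 9, 3, 11, 3) = 11
Smallest bottleneck: 9.

9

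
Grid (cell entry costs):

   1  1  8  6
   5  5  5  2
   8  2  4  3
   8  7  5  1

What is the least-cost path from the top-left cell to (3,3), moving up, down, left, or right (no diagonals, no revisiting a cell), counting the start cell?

Take (0,0) -> (0,1) -> (1,1) -> (2,1) -> (2,2) -> (2,3) -> (3,3) for a total of 1 + 1 + 5 + 2 + 4 + 3 + 1 = 17.

17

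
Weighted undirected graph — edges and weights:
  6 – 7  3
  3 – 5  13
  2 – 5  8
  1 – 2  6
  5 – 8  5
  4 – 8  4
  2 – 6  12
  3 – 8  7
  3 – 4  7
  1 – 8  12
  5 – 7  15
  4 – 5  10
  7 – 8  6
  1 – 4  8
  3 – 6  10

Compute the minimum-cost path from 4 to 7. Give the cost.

Comparing a few candidate routes:
4 - 8 - 3 - 6 - 7: 4 + 7 + 10 + 3 = 24
4 - 5 - 8 - 7: 10 + 5 + 6 = 21
4 - 3 - 6 - 7: 7 + 10 + 3 = 20
4 - 8 - 7: 4 + 6 = 10
4 - 3 - 8 - 7: 7 + 7 + 6 = 20
The minimum is 10.

10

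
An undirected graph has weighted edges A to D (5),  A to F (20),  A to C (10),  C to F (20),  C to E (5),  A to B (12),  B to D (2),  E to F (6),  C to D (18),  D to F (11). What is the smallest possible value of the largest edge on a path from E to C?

A few of the E→C routes:
E-C: max(5) = 5
E-F-D-A-C: max(6, 11, 5, 10) = 11
E-F-D-C: max(6, 11, 18) = 18
E-F-D-B-A-C: max(6, 11, 2, 12, 10) = 12
E-F-A-D-C: max(6, 20, 5, 18) = 20
Smallest bottleneck: 5.

5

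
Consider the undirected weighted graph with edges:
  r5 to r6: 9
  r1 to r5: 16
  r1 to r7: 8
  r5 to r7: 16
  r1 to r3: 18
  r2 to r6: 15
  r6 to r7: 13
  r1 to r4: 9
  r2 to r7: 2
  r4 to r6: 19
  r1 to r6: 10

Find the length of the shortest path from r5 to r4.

25

Checking several routes:
r5 - r6 - r4: 9 + 19 = 28
r5 - r1 - r4: 16 + 9 = 25
r5 - r6 - r7 - r1 - r4: 9 + 13 + 8 + 9 = 39
r5 - r7 - r1 - r4: 16 + 8 + 9 = 33
r5 - r6 - r1 - r4: 9 + 10 + 9 = 28
r5 - r6 - r2 - r7 - r1 - r4: 9 + 15 + 2 + 8 + 9 = 43
Best route has total 25.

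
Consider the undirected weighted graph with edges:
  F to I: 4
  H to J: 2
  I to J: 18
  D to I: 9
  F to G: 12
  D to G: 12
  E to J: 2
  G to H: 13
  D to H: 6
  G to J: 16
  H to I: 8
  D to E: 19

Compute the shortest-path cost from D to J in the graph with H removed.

Routes from D to J avoiding H:
D-I-J: 9 + 18 = 27
D-I-F-G-J: 9 + 4 + 12 + 16 = 41
D-G-F-I-J: 12 + 12 + 4 + 18 = 46
D-G-J: 12 + 16 = 28
D-E-J: 19 + 2 = 21
Shortest: 21.

21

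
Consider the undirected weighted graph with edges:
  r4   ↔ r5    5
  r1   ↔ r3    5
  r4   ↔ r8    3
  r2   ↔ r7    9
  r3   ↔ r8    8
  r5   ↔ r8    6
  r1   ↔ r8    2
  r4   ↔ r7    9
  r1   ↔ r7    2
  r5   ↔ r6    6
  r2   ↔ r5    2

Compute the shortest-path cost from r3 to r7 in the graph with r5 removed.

Routes from r3 to r7 avoiding r5:
r3 → r1 → r8 → r4 → r7: 5 + 2 + 3 + 9 = 19
r3 → r8 → r4 → r7: 8 + 3 + 9 = 20
r3 → r8 → r1 → r7: 8 + 2 + 2 = 12
r3 → r1 → r7: 5 + 2 = 7
The minimum is 7.

7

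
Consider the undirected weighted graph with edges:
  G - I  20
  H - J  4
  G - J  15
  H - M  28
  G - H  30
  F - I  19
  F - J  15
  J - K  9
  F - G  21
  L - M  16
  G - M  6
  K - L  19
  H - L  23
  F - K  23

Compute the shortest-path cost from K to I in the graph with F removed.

44

Checking several routes:
K -> J -> G -> I: 9 + 15 + 20 = 44
K -> J -> H -> L -> M -> G -> I: 9 + 4 + 23 + 16 + 6 + 20 = 78
K -> J -> H -> G -> I: 9 + 4 + 30 + 20 = 63
K -> L -> H -> J -> G -> I: 19 + 23 + 4 + 15 + 20 = 81
K -> L -> M -> G -> I: 19 + 16 + 6 + 20 = 61
K -> J -> H -> M -> G -> I: 9 + 4 + 28 + 6 + 20 = 67
The minimum is 44.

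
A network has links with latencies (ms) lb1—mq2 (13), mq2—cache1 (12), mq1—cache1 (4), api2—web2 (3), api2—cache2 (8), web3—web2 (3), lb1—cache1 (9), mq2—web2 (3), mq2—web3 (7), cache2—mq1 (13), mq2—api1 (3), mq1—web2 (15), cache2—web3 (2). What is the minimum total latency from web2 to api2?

3

A few of the web2→api2 routes:
web2-api2: 3
web2-mq1-cache2-api2: 15 + 13 + 8 = 36
web2-web3-cache2-api2: 3 + 2 + 8 = 13
web2-mq2-web3-cache2-api2: 3 + 7 + 2 + 8 = 20
web2-mq2-cache1-mq1-cache2-api2: 3 + 12 + 4 + 13 + 8 = 40
The minimum is 3 ms.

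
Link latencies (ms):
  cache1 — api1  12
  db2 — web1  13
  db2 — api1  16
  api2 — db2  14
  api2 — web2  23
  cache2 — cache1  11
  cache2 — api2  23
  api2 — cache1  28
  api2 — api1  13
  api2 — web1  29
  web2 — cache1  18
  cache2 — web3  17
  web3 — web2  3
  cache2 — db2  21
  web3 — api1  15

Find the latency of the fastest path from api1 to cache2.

23

A few of the api1→cache2 routes:
api1 → cache1 → cache2: 12 + 11 = 23
api1 → api2 → cache2: 13 + 23 = 36
api1 → web3 → cache2: 15 + 17 = 32
Best route has total 23 ms.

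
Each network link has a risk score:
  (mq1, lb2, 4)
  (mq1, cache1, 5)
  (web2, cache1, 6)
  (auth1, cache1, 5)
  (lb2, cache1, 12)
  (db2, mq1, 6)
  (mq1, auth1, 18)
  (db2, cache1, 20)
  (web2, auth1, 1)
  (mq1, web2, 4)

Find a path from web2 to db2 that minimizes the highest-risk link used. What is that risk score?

6

Comparing a few candidate routes:
web2 → auth1 → cache1 → mq1 → db2: max(1, 5, 5, 6) = 6
web2 → cache1 → mq1 → db2: max(6, 5, 6) = 6
web2 → mq1 → db2: max(4, 6) = 6
Best route has worst link 6.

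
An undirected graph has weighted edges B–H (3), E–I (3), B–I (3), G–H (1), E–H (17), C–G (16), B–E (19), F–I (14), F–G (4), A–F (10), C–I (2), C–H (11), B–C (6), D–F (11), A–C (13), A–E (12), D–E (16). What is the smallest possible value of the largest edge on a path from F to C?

4

Comparing a few candidate routes:
F-G-H-C: max(4, 1, 11) = 11
F-G-H-B-I-C: max(4, 1, 3, 3, 2) = 4
F-G-H-B-C: max(4, 1, 3, 6) = 6
The minimum achievable maximum is 4.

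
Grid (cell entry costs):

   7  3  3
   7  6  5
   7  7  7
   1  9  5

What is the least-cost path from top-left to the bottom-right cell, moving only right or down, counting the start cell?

Take r0c0 → r0c1 → r0c2 → r1c2 → r2c2 → r3c2 for a total of 7 + 3 + 3 + 5 + 7 + 5 = 30.

30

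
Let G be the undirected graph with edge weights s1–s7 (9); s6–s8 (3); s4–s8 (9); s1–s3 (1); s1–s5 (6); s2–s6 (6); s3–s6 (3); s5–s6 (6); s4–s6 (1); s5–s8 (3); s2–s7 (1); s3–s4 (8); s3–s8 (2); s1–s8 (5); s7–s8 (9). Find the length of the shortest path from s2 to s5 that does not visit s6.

Some routes from s2 to s5 avoiding s6:
s2-s7-s8-s5: 1 + 9 + 3 = 13
s2-s7-s1-s5: 1 + 9 + 6 = 16
s2-s7-s1-s3-s8-s5: 1 + 9 + 1 + 2 + 3 = 16
s2-s7-s8-s3-s1-s5: 1 + 9 + 2 + 1 + 6 = 19
s2-s7-s1-s8-s5: 1 + 9 + 5 + 3 = 18
Shortest: 13.

13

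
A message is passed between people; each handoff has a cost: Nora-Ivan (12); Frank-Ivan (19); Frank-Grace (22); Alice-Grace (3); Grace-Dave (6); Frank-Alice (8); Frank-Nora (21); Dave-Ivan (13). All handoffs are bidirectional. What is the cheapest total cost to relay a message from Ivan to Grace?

19

Some routes from Ivan to Grace:
Ivan → Frank → Alice → Grace: 19 + 8 + 3 = 30
Ivan → Nora → Frank → Alice → Grace: 12 + 21 + 8 + 3 = 44
Ivan → Frank → Grace: 19 + 22 = 41
Ivan → Dave → Grace: 13 + 6 = 19
The minimum is 19.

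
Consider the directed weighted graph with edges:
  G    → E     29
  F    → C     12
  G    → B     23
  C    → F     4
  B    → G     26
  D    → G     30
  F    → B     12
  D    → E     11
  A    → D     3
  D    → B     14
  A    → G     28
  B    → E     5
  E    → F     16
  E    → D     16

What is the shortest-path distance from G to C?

56

Candidate routes:
G-B-E-F-C: 23 + 5 + 16 + 12 = 56
G-E-F-C: 29 + 16 + 12 = 57
Best route has total 56.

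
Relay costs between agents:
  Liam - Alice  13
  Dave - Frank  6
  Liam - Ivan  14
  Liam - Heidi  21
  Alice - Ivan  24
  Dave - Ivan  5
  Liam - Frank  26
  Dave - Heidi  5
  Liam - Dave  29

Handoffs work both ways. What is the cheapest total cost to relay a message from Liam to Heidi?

Routes from Liam to Heidi:
Liam -> Ivan -> Dave -> Heidi: 14 + 5 + 5 = 24
Liam -> Alice -> Ivan -> Dave -> Heidi: 13 + 24 + 5 + 5 = 47
Liam -> Frank -> Dave -> Heidi: 26 + 6 + 5 = 37
Liam -> Dave -> Heidi: 29 + 5 = 34
Liam -> Heidi: 21
Best route has total 21.

21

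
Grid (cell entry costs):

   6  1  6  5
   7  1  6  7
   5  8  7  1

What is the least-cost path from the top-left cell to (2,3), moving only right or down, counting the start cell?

Cheapest: [0,0] → [0,1] → [1,1] → [1,2] → [1,3] → [2,3]
  6 + 1 + 1 + 6 + 7 + 1 = 22

22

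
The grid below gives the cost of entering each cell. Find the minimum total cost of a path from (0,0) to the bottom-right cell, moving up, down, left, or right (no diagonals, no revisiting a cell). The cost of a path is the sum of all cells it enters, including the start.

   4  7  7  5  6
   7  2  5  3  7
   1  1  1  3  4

One optimal route is [0,0] [1,0] [2,0] [2,1] [2,2] [2,3] [2,4].
Its cost is 4 + 7 + 1 + 1 + 1 + 3 + 4 = 21.

21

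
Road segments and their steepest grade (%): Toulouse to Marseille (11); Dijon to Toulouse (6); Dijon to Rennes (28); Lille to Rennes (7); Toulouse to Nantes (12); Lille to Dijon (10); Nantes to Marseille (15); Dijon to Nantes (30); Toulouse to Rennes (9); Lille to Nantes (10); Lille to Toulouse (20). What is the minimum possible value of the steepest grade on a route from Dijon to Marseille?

A few of the Dijon→Marseille routes:
Dijon-Toulouse-Marseille: max(6, 11) = 11
Dijon-Lille-Nantes-Toulouse-Marseille: max(10, 10, 12, 11) = 12
Dijon-Toulouse-Nantes-Marseille: max(6, 12, 15) = 15
Dijon-Lille-Rennes-Toulouse-Nantes-Marseille: max(10, 7, 9, 12, 15) = 15
Dijon-Lille-Rennes-Toulouse-Marseille: max(10, 7, 9, 11) = 11
Dijon-Lille-Nantes-Marseille: max(10, 10, 15) = 15
Best route has worst link 11%.

11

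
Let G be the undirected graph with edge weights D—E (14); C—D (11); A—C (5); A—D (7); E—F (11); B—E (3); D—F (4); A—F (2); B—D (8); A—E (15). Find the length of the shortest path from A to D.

Some routes from A to D:
A-F-D: 2 + 4 = 6
A-C-D: 5 + 11 = 16
A-D: 7
Best route has total 6.

6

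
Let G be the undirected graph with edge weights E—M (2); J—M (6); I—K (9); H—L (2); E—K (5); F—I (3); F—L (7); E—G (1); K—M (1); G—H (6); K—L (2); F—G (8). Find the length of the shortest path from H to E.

7

Some routes from H to E:
H-L-K-M-E: 2 + 2 + 1 + 2 = 7
H-L-K-E: 2 + 2 + 5 = 9
H-G-E: 6 + 1 = 7
Best route has total 7.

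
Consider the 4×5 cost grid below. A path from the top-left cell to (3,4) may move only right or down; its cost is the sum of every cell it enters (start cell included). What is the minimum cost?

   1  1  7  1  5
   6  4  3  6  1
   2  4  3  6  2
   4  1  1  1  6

Take r0c0→r0c1→r1c1→r2c1→r3c1→r3c2→r3c3→r3c4 for a total of 1 + 1 + 4 + 4 + 1 + 1 + 1 + 6 = 19.
(Top row then right column would cost 24.)

19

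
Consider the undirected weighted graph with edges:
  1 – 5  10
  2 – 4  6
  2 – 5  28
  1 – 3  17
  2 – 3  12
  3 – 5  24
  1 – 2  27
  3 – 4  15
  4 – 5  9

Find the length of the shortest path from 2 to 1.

Checking several routes:
2 -> 4 -> 5 -> 1: 6 + 9 + 10 = 25
2 -> 1: 27
2 -> 3 -> 1: 12 + 17 = 29
2 -> 4 -> 3 -> 1: 6 + 15 + 17 = 38
2 -> 5 -> 1: 28 + 10 = 38
Best route has total 25.

25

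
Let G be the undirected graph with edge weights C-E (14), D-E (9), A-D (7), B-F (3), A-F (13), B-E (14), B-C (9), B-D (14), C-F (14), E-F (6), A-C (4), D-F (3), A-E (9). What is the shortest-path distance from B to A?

Comparing a few candidate routes:
B-F-A: 3 + 13 = 16
B-F-D-A: 3 + 3 + 7 = 13
B-F-E-A: 3 + 6 + 9 = 18
B-C-A: 9 + 4 = 13
Best route has total 13.

13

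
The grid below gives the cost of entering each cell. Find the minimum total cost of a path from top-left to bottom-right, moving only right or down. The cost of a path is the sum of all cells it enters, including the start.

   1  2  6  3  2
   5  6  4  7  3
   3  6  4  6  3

Path r0c0 → r0c1 → r0c2 → r0c3 → r0c4 → r1c4 → r2c4: 1 + 2 + 6 + 3 + 2 + 3 + 3 = 20.

20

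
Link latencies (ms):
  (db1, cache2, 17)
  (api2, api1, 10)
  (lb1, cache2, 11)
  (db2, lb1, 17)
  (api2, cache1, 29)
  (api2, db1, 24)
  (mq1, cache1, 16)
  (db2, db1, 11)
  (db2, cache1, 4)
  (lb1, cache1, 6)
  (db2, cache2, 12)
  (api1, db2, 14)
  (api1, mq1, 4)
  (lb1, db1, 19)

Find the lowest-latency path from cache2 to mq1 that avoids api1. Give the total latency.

32

Some routes from cache2 to mq1 avoiding api1:
cache2→lb1→cache1→mq1: 11 + 6 + 16 = 33
cache2→lb1→db2→cache1→mq1: 11 + 17 + 4 + 16 = 48
cache2→db2→cache1→mq1: 12 + 4 + 16 = 32
Shortest: 32 ms.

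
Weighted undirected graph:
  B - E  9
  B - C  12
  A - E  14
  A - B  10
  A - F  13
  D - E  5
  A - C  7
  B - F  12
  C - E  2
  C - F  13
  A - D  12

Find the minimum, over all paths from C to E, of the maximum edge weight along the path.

2

A few of the C→E routes:
C → B → E: max(12, 9) = 12
C → A → D → E: max(7, 12, 5) = 12
C → E: max(2) = 2
C → A → F → B → E: max(7, 13, 12, 9) = 13
C → B → A → D → E: max(12, 10, 12, 5) = 12
C → A → B → E: max(7, 10, 9) = 10
The minimum achievable maximum is 2.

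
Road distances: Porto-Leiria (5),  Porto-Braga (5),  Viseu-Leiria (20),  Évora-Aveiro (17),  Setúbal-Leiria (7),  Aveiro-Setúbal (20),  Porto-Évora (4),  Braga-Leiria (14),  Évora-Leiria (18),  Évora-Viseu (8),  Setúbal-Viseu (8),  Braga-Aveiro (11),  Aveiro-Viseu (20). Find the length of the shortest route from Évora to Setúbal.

Comparing a few candidate routes:
Évora → Viseu → Setúbal: 8 + 8 = 16
Évora → Porto → Leiria → Setúbal: 4 + 5 + 7 = 16
Évora → Leiria → Setúbal: 18 + 7 = 25
Best route has total 16.

16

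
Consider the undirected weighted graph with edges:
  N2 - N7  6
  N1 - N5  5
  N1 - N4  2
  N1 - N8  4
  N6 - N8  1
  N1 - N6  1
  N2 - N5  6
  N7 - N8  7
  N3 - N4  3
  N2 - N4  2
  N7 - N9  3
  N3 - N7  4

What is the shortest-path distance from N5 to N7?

12

Comparing a few candidate routes:
N5 -> N1 -> N6 -> N8 -> N7: 5 + 1 + 1 + 7 = 14
N5 -> N2 -> N7: 6 + 6 = 12
N5 -> N1 -> N4 -> N3 -> N7: 5 + 2 + 3 + 4 = 14
Shortest: 12.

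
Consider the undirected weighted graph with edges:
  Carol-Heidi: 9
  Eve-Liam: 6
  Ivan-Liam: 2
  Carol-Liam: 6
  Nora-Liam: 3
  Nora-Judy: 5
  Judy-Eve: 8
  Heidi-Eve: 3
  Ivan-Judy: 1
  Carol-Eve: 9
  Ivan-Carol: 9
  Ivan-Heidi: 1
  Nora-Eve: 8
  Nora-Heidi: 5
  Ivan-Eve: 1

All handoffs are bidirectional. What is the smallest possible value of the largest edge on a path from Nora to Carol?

6

Comparing a few candidate routes:
Nora -> Heidi -> Eve -> Liam -> Carol: max(5, 3, 6, 6) = 6
Nora -> Judy -> Ivan -> Heidi -> Eve -> Liam -> Carol: max(5, 1, 1, 3, 6, 6) = 6
Nora -> Judy -> Ivan -> Liam -> Carol: max(5, 1, 2, 6) = 6
Nora -> Judy -> Ivan -> Eve -> Liam -> Carol: max(5, 1, 1, 6, 6) = 6
Best route has worst link 6.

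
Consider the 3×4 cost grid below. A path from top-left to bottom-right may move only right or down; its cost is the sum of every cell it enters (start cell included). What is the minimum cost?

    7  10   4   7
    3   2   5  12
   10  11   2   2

Cheapest: r0c0 → r1c0 → r1c1 → r1c2 → r2c2 → r2c3
  7 + 3 + 2 + 5 + 2 + 2 = 21

21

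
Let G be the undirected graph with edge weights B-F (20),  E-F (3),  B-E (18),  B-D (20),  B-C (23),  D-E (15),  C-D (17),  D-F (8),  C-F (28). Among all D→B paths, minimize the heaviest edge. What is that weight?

18

Checking several routes:
D - B: max(20) = 20
D - F - E - B: max(8, 3, 18) = 18
D - F - B: max(8, 20) = 20
D - E - B: max(15, 18) = 18
D - E - F - B: max(15, 3, 20) = 20
Smallest bottleneck: 18.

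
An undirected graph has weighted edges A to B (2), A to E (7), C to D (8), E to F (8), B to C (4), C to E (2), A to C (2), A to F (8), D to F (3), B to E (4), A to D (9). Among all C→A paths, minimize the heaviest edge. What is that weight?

2

Some routes from C to A:
C - E - A: max(2, 7) = 7
C - B - A: max(4, 2) = 4
C - B - E - A: max(4, 4, 7) = 7
C - E - B - A: max(2, 4, 2) = 4
C - A: max(2) = 2
The minimum achievable maximum is 2.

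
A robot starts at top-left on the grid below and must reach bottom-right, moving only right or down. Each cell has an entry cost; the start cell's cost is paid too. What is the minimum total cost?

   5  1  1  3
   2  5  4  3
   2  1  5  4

17

Path (0,0)→(0,1)→(0,2)→(0,3)→(1,3)→(2,3): 5 + 1 + 1 + 3 + 3 + 4 = 17.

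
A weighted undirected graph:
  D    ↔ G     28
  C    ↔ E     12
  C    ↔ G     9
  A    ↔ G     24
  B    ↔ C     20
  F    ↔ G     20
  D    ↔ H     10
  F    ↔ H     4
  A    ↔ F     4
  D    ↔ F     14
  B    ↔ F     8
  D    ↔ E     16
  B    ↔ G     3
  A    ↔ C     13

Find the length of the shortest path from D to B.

22

Checking several routes:
D→H→F→B: 10 + 4 + 8 = 22
D→F→B: 14 + 8 = 22
D→G→B: 28 + 3 = 31
Best route has total 22.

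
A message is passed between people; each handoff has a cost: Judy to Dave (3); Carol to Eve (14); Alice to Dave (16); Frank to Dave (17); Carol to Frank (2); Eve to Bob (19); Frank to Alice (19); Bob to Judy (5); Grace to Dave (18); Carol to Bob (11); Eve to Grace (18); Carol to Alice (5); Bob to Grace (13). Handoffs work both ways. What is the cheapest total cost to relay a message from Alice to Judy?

A few of the Alice→Judy routes:
Alice→Frank→Dave→Judy: 19 + 17 + 3 = 39
Alice→Dave→Judy: 16 + 3 = 19
Alice→Carol→Frank→Dave→Judy: 5 + 2 + 17 + 3 = 27
Alice→Frank→Carol→Bob→Judy: 19 + 2 + 11 + 5 = 37
Alice→Carol→Eve→Bob→Judy: 5 + 14 + 19 + 5 = 43
Alice→Carol→Bob→Judy: 5 + 11 + 5 = 21
Shortest: 19.

19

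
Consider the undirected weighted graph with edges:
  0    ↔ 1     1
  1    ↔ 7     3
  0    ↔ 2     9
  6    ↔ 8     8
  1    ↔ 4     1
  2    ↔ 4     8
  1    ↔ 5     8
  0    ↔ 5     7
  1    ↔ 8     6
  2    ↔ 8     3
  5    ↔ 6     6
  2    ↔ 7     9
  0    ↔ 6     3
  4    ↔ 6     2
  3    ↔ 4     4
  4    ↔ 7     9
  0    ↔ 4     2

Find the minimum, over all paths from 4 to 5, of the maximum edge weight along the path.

Some routes from 4 to 5:
4 -> 0 -> 5: max(2, 7) = 7
4 -> 6 -> 5: max(2, 6) = 6
4 -> 1 -> 0 -> 5: max(1, 1, 7) = 7
4 -> 0 -> 6 -> 5: max(2, 3, 6) = 6
4 -> 1 -> 0 -> 6 -> 5: max(1, 1, 3, 6) = 6
4 -> 6 -> 0 -> 5: max(2, 3, 7) = 7
Smallest bottleneck: 6.

6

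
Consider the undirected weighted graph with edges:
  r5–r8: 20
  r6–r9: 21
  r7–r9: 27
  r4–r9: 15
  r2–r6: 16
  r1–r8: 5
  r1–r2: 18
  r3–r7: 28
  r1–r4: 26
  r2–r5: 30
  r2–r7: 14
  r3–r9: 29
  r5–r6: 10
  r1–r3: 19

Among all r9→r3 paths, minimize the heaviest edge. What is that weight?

21

A few of the r9→r3 routes:
r9 → r7 → r2 → r6 → r5 → r8 → r1 → r3: max(27, 14, 16, 10, 20, 5, 19) = 27
r9 → r6 → r5 → r8 → r1 → r3: max(21, 10, 20, 5, 19) = 21
r9 → r4 → r1 → r3: max(15, 26, 19) = 26
r9 → r6 → r2 → r1 → r3: max(21, 16, 18, 19) = 21
Smallest bottleneck: 21.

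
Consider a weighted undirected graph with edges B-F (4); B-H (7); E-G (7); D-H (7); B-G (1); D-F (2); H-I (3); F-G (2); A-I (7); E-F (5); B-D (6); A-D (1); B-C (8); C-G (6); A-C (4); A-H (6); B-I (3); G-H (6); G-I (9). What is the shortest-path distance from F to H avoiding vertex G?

9

A few of the F→H routes:
F→D→A→H: 2 + 1 + 6 = 9
F→D→H: 2 + 7 = 9
F→B→H: 4 + 7 = 11
F→B→I→H: 4 + 3 + 3 = 10
Best route has total 9.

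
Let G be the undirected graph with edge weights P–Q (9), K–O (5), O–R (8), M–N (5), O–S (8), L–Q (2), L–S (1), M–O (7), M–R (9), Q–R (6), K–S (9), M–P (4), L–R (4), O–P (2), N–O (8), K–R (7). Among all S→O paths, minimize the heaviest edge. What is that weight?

Some routes from S to O:
S→O: max(8) = 8
S→L→R→O: max(1, 4, 8) = 8
S→L→Q→R→K→O: max(1, 2, 6, 7, 5) = 7
S→L→Q→R→O: max(1, 2, 6, 8) = 8
S→L→R→K→O: max(1, 4, 7, 5) = 7
Best route has worst link 7.

7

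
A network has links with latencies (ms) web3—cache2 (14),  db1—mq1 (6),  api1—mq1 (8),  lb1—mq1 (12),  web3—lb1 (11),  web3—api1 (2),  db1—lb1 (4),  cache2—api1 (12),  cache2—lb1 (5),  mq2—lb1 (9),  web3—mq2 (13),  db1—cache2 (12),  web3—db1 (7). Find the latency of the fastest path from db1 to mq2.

13

A few of the db1→mq2 routes:
db1→web3→lb1→mq2: 7 + 11 + 9 = 27
db1→web3→mq2: 7 + 13 = 20
db1→lb1→mq2: 4 + 9 = 13
db1→cache2→lb1→mq2: 12 + 5 + 9 = 26
db1→mq1→lb1→mq2: 6 + 12 + 9 = 27
Best route has total 13 ms.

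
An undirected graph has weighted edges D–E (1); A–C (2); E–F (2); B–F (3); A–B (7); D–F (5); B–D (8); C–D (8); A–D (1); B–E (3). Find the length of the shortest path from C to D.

3

Some routes from C to D:
C - A - B - F - D: 2 + 7 + 3 + 5 = 17
C - A - D: 2 + 1 = 3
C - D: 8
C - A - B - E - D: 2 + 7 + 3 + 1 = 13
C - A - B - F - E - D: 2 + 7 + 3 + 2 + 1 = 15
The minimum is 3.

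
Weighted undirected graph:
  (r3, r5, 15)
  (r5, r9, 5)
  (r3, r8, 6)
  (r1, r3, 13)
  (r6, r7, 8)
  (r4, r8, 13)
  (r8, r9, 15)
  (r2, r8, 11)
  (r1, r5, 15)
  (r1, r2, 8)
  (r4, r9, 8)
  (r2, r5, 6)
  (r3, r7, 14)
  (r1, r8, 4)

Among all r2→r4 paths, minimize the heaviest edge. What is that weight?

Comparing a few candidate routes:
r2 -> r8 -> r4: max(11, 13) = 13
r2 -> r5 -> r9 -> r4: max(6, 5, 8) = 8
r2 -> r5 -> r9 -> r8 -> r4: max(6, 5, 15, 13) = 15
r2 -> r1 -> r8 -> r4: max(8, 4, 13) = 13
r2 -> r1 -> r3 -> r8 -> r4: max(8, 13, 6, 13) = 13
Best route has worst link 8.

8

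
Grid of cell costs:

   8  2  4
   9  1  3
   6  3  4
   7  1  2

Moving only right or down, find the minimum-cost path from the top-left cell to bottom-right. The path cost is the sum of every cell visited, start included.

17

Best path: (0,0) (0,1) (1,1) (2,1) (3,1) (3,2)
Cost: 8 + 2 + 1 + 3 + 1 + 2 = 17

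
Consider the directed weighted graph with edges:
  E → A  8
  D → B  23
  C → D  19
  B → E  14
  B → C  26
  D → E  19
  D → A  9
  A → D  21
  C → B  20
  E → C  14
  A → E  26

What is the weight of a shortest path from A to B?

Paths from A to B:
A→D→E→C→B: 21 + 19 + 14 + 20 = 74
A→E→C→D→B: 26 + 14 + 19 + 23 = 82
A→D→B: 21 + 23 = 44
A→E→C→B: 26 + 14 + 20 = 60
Shortest: 44.

44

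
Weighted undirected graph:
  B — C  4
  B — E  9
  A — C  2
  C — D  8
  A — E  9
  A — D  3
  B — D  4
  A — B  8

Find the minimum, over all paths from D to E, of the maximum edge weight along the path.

A few of the D→E routes:
D-C-A-B-E: max(8, 2, 8, 9) = 9
D-C-B-E: max(8, 4, 9) = 9
D-C-A-E: max(8, 2, 9) = 9
D-C-B-A-E: max(8, 4, 8, 9) = 9
The minimum achievable maximum is 9.

9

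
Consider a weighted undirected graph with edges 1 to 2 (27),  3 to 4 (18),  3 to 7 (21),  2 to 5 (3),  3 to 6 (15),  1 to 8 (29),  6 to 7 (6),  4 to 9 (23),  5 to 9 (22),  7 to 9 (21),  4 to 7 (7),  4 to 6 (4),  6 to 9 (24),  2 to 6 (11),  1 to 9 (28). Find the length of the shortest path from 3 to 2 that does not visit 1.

26

Some routes from 3 to 2 avoiding 1:
3-4-7-6-2: 18 + 7 + 6 + 11 = 42
3-4-6-2: 18 + 4 + 11 = 33
3-7-4-6-2: 21 + 7 + 4 + 11 = 43
3-7-6-2: 21 + 6 + 11 = 38
3-6-2: 15 + 11 = 26
Shortest: 26.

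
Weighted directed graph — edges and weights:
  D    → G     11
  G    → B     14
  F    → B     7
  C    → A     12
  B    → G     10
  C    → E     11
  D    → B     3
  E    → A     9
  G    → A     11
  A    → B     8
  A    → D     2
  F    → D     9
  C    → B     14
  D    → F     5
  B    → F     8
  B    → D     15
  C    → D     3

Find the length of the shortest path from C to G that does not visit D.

Paths from C to G avoiding D:
C → B → G: 14 + 10 = 24
C → A → B → G: 12 + 8 + 10 = 30
C → E → A → B → G: 11 + 9 + 8 + 10 = 38
Best route has total 24.

24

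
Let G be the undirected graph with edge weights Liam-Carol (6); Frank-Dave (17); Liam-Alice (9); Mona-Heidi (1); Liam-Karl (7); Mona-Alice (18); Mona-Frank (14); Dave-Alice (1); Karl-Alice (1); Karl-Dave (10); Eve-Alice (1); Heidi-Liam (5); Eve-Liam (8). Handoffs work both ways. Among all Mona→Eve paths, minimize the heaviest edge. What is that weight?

Checking several routes:
Mona→Frank→Dave→Karl→Liam→Alice→Eve: max(14, 17, 10, 7, 9, 1) = 17
Mona→Heidi→Liam→Eve: max(1, 5, 8) = 8
Mona→Heidi→Liam→Alice→Eve: max(1, 5, 9, 1) = 9
Mona→Frank→Dave→Karl→Liam→Eve: max(14, 17, 10, 7, 8) = 17
Mona→Heidi→Liam→Karl→Alice→Eve: max(1, 5, 7, 1, 1) = 7
Mona→Heidi→Liam→Karl→Dave→Alice→Eve: max(1, 5, 7, 10, 1, 1) = 10
Smallest bottleneck: 7.

7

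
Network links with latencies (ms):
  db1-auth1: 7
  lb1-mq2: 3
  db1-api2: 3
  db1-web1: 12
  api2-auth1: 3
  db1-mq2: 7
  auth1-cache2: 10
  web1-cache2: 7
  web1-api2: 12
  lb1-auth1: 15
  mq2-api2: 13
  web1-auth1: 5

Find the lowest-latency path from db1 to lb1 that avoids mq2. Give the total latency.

Some routes from db1 to lb1 avoiding mq2:
db1→auth1→lb1: 7 + 15 = 22
db1→api2→auth1→lb1: 3 + 3 + 15 = 21
db1→web1→auth1→lb1: 12 + 5 + 15 = 32
Shortest: 21 ms.

21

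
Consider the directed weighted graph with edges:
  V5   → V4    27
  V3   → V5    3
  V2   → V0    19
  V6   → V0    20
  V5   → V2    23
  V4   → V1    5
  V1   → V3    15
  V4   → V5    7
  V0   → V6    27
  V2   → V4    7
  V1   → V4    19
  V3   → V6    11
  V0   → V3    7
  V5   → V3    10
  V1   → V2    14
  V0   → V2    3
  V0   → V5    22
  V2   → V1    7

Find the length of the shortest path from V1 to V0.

Checking several routes:
V1 - V3 - V6 - V0: 15 + 11 + 20 = 46
V1 - V2 - V0: 14 + 19 = 33
V1 - V4 - V5 - V3 - V6 - V0: 19 + 7 + 10 + 11 + 20 = 67
V1 - V4 - V5 - V2 - V0: 19 + 7 + 23 + 19 = 68
V1 - V3 - V5 - V2 - V0: 15 + 3 + 23 + 19 = 60
Best route has total 33.

33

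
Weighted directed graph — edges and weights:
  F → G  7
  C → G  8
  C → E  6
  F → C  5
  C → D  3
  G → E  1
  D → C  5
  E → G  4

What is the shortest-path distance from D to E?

Routes from D to E:
D -> C -> E: 5 + 6 = 11
D -> C -> G -> E: 5 + 8 + 1 = 14
Best route has total 11.

11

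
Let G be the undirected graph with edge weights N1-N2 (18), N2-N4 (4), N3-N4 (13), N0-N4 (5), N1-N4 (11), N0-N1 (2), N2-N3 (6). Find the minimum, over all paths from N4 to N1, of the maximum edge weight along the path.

Paths from N4 to N1:
N4-N0-N1: max(5, 2) = 5
N4-N3-N2-N1: max(13, 6, 18) = 18
N4-N2-N1: max(4, 18) = 18
N4-N1: max(11) = 11
Smallest bottleneck: 5.

5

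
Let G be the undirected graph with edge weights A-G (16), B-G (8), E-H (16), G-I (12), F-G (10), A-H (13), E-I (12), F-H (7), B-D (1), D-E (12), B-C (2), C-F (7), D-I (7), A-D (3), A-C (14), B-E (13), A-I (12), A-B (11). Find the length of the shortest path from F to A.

13

A few of the F→A routes:
F-H-A: 7 + 13 = 20
F-C-B-D-A: 7 + 2 + 1 + 3 = 13
F-C-B-A: 7 + 2 + 11 = 20
The minimum is 13.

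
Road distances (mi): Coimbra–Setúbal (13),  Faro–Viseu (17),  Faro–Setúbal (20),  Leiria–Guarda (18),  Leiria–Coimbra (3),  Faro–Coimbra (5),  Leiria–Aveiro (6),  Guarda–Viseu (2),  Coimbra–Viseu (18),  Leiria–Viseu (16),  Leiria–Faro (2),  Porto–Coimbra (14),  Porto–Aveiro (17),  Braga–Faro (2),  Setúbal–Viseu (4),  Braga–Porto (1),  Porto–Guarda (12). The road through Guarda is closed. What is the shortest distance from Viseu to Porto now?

20

A few of the Viseu→Porto routes:
Viseu → Setúbal → Coimbra → Faro → Braga → Porto: 4 + 13 + 5 + 2 + 1 = 25
Viseu → Faro → Braga → Porto: 17 + 2 + 1 = 20
Viseu → Leiria → Faro → Braga → Porto: 16 + 2 + 2 + 1 = 21
The minimum is 20 mi.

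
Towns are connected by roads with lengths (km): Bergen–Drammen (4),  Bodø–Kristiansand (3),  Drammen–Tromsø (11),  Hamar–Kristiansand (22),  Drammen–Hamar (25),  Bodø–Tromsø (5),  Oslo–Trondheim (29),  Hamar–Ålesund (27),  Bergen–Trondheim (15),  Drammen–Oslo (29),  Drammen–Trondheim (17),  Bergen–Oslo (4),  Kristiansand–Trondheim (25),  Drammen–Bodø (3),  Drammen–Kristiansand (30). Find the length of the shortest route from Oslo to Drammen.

Checking several routes:
Oslo -> Bergen -> Drammen: 4 + 4 = 8
Oslo -> Trondheim -> Drammen: 29 + 17 = 46
Oslo -> Trondheim -> Bergen -> Drammen: 29 + 15 + 4 = 48
Oslo -> Drammen: 29
Oslo -> Bergen -> Trondheim -> Drammen: 4 + 15 + 17 = 36
Shortest: 8 km.

8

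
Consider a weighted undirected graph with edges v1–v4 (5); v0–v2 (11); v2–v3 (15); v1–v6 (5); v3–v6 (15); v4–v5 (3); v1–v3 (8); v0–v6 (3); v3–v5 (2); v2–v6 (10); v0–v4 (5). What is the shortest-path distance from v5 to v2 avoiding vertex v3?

Routes from v5 to v2 avoiding v3:
v5→v4→v1→v6→v2: 3 + 5 + 5 + 10 = 23
v5→v4→v1→v6→v0→v2: 3 + 5 + 5 + 3 + 11 = 27
v5→v4→v0→v6→v2: 3 + 5 + 3 + 10 = 21
v5→v4→v0→v2: 3 + 5 + 11 = 19
The minimum is 19.

19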